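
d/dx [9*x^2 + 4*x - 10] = 18*x + 4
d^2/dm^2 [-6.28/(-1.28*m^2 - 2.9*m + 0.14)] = (-20.578304*m^2 - 46.62272*m + 6.28*(2.56*m + 2.9)*(5.12*m + 5.8) + 2.250752)/(1.28*m^2 + 2.9*m - 0.14)^3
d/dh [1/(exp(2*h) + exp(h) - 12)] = (-2*exp(h) - 1)*exp(h)/(exp(2*h) + exp(h) - 12)^2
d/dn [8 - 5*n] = -5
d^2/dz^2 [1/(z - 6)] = 2/(z - 6)^3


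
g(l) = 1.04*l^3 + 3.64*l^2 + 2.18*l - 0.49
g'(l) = 3.12*l^2 + 7.28*l + 2.18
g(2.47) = 42.77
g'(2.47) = 39.20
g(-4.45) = -29.76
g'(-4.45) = 31.57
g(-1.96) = 1.39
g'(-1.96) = -0.10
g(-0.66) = -0.64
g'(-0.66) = -1.27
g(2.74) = 54.20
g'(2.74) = 45.55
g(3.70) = 110.09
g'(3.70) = 71.83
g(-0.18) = -0.77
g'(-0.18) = 0.97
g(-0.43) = -0.84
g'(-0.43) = -0.37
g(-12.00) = -1299.61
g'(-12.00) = 364.10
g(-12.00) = -1299.61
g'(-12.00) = 364.10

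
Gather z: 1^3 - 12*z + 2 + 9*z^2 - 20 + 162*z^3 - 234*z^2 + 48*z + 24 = 162*z^3 - 225*z^2 + 36*z + 7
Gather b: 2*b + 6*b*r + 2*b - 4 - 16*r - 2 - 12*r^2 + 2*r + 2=b*(6*r + 4) - 12*r^2 - 14*r - 4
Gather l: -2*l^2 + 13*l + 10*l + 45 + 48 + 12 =-2*l^2 + 23*l + 105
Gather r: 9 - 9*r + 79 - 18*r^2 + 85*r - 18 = -18*r^2 + 76*r + 70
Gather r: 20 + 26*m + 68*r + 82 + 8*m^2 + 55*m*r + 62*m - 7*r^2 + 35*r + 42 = 8*m^2 + 88*m - 7*r^2 + r*(55*m + 103) + 144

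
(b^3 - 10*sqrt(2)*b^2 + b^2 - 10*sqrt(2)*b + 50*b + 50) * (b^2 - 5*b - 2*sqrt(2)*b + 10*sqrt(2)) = b^5 - 12*sqrt(2)*b^4 - 4*b^4 + 48*sqrt(2)*b^3 + 85*b^3 - 360*b^2 - 40*sqrt(2)*b^2 - 450*b + 400*sqrt(2)*b + 500*sqrt(2)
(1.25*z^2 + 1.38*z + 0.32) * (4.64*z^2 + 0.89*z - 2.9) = 5.8*z^4 + 7.5157*z^3 - 0.912*z^2 - 3.7172*z - 0.928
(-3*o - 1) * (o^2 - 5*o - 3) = -3*o^3 + 14*o^2 + 14*o + 3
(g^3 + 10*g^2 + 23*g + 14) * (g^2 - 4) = g^5 + 10*g^4 + 19*g^3 - 26*g^2 - 92*g - 56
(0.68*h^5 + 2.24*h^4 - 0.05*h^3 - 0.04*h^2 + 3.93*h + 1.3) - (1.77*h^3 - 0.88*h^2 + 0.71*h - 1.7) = 0.68*h^5 + 2.24*h^4 - 1.82*h^3 + 0.84*h^2 + 3.22*h + 3.0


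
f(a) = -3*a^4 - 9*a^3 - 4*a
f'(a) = -12*a^3 - 27*a^2 - 4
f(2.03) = -134.35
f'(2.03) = -215.65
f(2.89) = -438.07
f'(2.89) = -519.16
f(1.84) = -97.81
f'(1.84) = -170.17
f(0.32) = -1.61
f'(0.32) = -7.16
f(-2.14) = 33.84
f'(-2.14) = -10.05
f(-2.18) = 34.21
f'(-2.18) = -7.99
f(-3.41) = -35.13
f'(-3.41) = 157.86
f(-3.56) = -61.56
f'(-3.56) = 195.23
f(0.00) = 0.00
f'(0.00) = -4.00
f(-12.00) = -46608.00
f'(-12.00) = 16844.00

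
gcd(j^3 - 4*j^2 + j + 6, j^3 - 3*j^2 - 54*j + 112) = j - 2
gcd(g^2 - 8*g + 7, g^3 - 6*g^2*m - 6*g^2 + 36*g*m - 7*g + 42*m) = g - 7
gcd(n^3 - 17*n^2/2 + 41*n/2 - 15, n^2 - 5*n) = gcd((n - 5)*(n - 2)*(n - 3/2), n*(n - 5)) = n - 5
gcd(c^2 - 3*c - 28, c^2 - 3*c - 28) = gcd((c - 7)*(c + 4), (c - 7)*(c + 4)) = c^2 - 3*c - 28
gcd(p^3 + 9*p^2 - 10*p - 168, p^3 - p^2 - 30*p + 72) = p^2 + 2*p - 24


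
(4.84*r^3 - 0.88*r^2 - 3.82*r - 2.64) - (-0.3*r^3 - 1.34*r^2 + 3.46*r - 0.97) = 5.14*r^3 + 0.46*r^2 - 7.28*r - 1.67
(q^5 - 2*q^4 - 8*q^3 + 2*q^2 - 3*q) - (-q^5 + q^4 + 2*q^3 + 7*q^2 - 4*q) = 2*q^5 - 3*q^4 - 10*q^3 - 5*q^2 + q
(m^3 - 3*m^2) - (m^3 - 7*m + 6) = -3*m^2 + 7*m - 6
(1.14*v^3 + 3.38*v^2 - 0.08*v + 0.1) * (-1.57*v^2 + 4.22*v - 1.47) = -1.7898*v^5 - 0.495800000000001*v^4 + 12.7134*v^3 - 5.4632*v^2 + 0.5396*v - 0.147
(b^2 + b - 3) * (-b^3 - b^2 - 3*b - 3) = -b^5 - 2*b^4 - b^3 - 3*b^2 + 6*b + 9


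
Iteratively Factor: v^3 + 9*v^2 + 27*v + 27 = (v + 3)*(v^2 + 6*v + 9) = (v + 3)^2*(v + 3)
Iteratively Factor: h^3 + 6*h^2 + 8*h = (h)*(h^2 + 6*h + 8) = h*(h + 4)*(h + 2)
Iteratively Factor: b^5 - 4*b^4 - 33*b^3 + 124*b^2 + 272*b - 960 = (b - 5)*(b^4 + b^3 - 28*b^2 - 16*b + 192) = (b - 5)*(b - 3)*(b^3 + 4*b^2 - 16*b - 64) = (b - 5)*(b - 3)*(b + 4)*(b^2 - 16) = (b - 5)*(b - 4)*(b - 3)*(b + 4)*(b + 4)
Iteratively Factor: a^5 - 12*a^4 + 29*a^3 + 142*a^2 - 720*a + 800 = (a - 5)*(a^4 - 7*a^3 - 6*a^2 + 112*a - 160) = (a - 5)*(a + 4)*(a^3 - 11*a^2 + 38*a - 40) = (a - 5)*(a - 4)*(a + 4)*(a^2 - 7*a + 10) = (a - 5)*(a - 4)*(a - 2)*(a + 4)*(a - 5)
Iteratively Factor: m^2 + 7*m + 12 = (m + 3)*(m + 4)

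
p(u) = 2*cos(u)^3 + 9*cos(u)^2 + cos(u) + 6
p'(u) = -6*sin(u)*cos(u)^2 - 18*sin(u)*cos(u) - sin(u)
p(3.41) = 11.61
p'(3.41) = -2.86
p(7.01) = 12.61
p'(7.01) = -11.83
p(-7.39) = 8.43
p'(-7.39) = 9.17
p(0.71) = 12.81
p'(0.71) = -11.80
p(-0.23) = 17.35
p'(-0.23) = 5.52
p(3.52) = 11.24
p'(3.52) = -3.90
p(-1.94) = 6.72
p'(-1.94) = -4.40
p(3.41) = 11.61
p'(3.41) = -2.86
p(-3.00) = 11.89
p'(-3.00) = -1.54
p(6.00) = 17.03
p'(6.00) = 6.65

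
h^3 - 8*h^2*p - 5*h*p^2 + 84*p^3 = (h - 7*p)*(h - 4*p)*(h + 3*p)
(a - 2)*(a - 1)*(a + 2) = a^3 - a^2 - 4*a + 4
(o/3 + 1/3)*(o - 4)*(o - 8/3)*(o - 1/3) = o^4/3 - 2*o^3 + 53*o^2/27 + 28*o/9 - 32/27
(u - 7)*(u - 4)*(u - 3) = u^3 - 14*u^2 + 61*u - 84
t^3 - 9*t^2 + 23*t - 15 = (t - 5)*(t - 3)*(t - 1)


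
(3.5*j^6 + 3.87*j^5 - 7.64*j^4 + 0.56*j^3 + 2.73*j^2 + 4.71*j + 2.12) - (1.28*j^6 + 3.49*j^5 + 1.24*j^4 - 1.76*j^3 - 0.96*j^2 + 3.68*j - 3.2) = 2.22*j^6 + 0.38*j^5 - 8.88*j^4 + 2.32*j^3 + 3.69*j^2 + 1.03*j + 5.32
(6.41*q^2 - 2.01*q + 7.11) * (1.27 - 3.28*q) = -21.0248*q^3 + 14.7335*q^2 - 25.8735*q + 9.0297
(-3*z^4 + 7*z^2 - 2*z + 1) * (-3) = 9*z^4 - 21*z^2 + 6*z - 3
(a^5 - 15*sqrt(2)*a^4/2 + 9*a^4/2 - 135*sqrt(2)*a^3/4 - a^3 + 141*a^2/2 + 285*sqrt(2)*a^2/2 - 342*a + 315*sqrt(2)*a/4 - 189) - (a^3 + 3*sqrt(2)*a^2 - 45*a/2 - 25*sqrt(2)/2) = a^5 - 15*sqrt(2)*a^4/2 + 9*a^4/2 - 135*sqrt(2)*a^3/4 - 2*a^3 + 141*a^2/2 + 279*sqrt(2)*a^2/2 - 639*a/2 + 315*sqrt(2)*a/4 - 189 + 25*sqrt(2)/2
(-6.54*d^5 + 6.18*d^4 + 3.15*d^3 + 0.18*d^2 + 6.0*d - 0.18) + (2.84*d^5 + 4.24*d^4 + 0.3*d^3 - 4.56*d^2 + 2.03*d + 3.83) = -3.7*d^5 + 10.42*d^4 + 3.45*d^3 - 4.38*d^2 + 8.03*d + 3.65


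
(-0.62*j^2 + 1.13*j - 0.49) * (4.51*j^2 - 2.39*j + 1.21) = -2.7962*j^4 + 6.5781*j^3 - 5.6608*j^2 + 2.5384*j - 0.5929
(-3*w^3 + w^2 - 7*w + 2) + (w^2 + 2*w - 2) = -3*w^3 + 2*w^2 - 5*w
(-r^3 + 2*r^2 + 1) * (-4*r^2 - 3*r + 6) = 4*r^5 - 5*r^4 - 12*r^3 + 8*r^2 - 3*r + 6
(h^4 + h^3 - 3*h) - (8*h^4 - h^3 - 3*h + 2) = -7*h^4 + 2*h^3 - 2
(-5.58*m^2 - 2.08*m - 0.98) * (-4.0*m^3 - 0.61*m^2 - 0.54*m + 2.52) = 22.32*m^5 + 11.7238*m^4 + 8.202*m^3 - 12.3406*m^2 - 4.7124*m - 2.4696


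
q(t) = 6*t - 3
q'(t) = 6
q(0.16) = -2.04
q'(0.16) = 6.00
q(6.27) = 34.62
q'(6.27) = 6.00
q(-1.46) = -11.76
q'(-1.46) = 6.00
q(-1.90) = -14.40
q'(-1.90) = 6.00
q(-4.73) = -31.38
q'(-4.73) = 6.00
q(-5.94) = -38.64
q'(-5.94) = 6.00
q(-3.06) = -21.36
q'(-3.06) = 6.00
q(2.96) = 14.76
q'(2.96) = 6.00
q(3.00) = 15.00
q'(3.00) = 6.00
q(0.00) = -3.00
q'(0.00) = 6.00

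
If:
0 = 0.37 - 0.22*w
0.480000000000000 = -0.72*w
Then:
No Solution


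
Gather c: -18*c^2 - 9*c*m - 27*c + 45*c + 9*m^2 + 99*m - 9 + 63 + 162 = -18*c^2 + c*(18 - 9*m) + 9*m^2 + 99*m + 216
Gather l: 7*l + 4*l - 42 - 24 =11*l - 66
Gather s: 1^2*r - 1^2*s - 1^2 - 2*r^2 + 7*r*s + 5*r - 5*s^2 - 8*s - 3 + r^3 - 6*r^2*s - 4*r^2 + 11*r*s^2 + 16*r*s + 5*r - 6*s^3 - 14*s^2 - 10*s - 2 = r^3 - 6*r^2 + 11*r - 6*s^3 + s^2*(11*r - 19) + s*(-6*r^2 + 23*r - 19) - 6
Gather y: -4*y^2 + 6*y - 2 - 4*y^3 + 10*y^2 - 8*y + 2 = -4*y^3 + 6*y^2 - 2*y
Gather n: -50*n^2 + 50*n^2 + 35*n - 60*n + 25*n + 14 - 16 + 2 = 0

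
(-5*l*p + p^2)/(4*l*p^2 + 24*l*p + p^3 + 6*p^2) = (-5*l + p)/(4*l*p + 24*l + p^2 + 6*p)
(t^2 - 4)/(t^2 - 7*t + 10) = (t + 2)/(t - 5)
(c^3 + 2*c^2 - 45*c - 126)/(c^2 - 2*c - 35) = (c^2 + 9*c + 18)/(c + 5)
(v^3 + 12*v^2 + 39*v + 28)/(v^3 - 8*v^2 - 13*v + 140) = (v^2 + 8*v + 7)/(v^2 - 12*v + 35)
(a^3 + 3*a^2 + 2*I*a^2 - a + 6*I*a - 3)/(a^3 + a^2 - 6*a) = (a^2 + 2*I*a - 1)/(a*(a - 2))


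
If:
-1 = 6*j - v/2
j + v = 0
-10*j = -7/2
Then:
No Solution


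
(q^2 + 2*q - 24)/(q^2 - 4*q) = (q + 6)/q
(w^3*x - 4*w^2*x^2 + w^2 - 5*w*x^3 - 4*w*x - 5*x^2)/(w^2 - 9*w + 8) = (w^3*x - 4*w^2*x^2 + w^2 - 5*w*x^3 - 4*w*x - 5*x^2)/(w^2 - 9*w + 8)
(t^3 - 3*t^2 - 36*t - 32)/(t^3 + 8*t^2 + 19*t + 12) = (t - 8)/(t + 3)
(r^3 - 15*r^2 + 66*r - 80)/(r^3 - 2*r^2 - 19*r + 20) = (r^2 - 10*r + 16)/(r^2 + 3*r - 4)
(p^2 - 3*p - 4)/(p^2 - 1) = (p - 4)/(p - 1)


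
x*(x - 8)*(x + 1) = x^3 - 7*x^2 - 8*x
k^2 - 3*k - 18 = (k - 6)*(k + 3)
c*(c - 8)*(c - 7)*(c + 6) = c^4 - 9*c^3 - 34*c^2 + 336*c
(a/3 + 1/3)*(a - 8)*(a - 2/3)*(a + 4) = a^4/3 - 11*a^3/9 - 34*a^2/3 - 8*a/3 + 64/9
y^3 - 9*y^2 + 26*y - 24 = (y - 4)*(y - 3)*(y - 2)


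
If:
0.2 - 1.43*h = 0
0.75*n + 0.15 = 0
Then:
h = 0.14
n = -0.20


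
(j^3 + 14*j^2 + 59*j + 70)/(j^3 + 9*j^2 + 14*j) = (j + 5)/j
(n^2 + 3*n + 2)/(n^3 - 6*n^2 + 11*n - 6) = (n^2 + 3*n + 2)/(n^3 - 6*n^2 + 11*n - 6)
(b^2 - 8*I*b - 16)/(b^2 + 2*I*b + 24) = (b - 4*I)/(b + 6*I)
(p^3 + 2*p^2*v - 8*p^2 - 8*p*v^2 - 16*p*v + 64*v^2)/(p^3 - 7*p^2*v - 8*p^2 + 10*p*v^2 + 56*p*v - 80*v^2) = (p + 4*v)/(p - 5*v)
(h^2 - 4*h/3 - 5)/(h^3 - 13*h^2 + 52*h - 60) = (h^2 - 4*h/3 - 5)/(h^3 - 13*h^2 + 52*h - 60)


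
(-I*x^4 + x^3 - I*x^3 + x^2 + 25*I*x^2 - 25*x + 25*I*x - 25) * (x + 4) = -I*x^5 + x^4 - 5*I*x^4 + 5*x^3 + 21*I*x^3 - 21*x^2 + 125*I*x^2 - 125*x + 100*I*x - 100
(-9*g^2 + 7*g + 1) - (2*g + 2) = -9*g^2 + 5*g - 1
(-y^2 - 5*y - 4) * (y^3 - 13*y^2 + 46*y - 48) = -y^5 + 8*y^4 + 15*y^3 - 130*y^2 + 56*y + 192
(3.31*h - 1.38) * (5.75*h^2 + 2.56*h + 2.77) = 19.0325*h^3 + 0.538600000000002*h^2 + 5.6359*h - 3.8226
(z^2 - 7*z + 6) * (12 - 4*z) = -4*z^3 + 40*z^2 - 108*z + 72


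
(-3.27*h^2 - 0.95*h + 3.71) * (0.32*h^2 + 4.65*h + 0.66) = -1.0464*h^4 - 15.5095*h^3 - 5.3885*h^2 + 16.6245*h + 2.4486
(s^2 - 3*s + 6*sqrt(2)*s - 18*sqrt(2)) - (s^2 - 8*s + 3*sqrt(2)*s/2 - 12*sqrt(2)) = 5*s + 9*sqrt(2)*s/2 - 6*sqrt(2)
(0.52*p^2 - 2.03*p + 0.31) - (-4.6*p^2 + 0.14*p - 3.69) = 5.12*p^2 - 2.17*p + 4.0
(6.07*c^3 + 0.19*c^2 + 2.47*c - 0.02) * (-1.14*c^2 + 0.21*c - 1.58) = -6.9198*c^5 + 1.0581*c^4 - 12.3665*c^3 + 0.2413*c^2 - 3.9068*c + 0.0316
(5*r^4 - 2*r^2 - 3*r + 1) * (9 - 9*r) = -45*r^5 + 45*r^4 + 18*r^3 + 9*r^2 - 36*r + 9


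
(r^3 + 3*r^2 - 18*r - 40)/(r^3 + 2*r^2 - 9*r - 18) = (r^2 + r - 20)/(r^2 - 9)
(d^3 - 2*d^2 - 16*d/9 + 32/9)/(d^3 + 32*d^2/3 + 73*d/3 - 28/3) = (9*d^3 - 18*d^2 - 16*d + 32)/(3*(3*d^3 + 32*d^2 + 73*d - 28))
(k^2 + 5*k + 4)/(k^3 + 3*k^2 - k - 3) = (k + 4)/(k^2 + 2*k - 3)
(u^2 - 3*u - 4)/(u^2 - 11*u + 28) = (u + 1)/(u - 7)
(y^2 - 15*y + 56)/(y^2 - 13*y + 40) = (y - 7)/(y - 5)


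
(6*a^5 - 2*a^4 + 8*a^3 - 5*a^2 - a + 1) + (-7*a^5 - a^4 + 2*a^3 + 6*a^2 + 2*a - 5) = -a^5 - 3*a^4 + 10*a^3 + a^2 + a - 4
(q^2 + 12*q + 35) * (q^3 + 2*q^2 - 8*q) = q^5 + 14*q^4 + 51*q^3 - 26*q^2 - 280*q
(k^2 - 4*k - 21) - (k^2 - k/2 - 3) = -7*k/2 - 18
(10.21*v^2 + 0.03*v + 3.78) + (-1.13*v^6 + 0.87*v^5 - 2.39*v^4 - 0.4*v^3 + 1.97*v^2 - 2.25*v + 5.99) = -1.13*v^6 + 0.87*v^5 - 2.39*v^4 - 0.4*v^3 + 12.18*v^2 - 2.22*v + 9.77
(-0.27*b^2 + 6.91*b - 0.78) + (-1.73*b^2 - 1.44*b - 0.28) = -2.0*b^2 + 5.47*b - 1.06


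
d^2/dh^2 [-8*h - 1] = 0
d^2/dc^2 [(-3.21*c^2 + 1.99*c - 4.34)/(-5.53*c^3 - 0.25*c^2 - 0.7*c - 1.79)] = (196.329378*c^6 - 365.135946*c^5 + 1501.590762*c^4 - 334.812448*c^3 + 330.190446*c^2 - 247.861998*c + 25.926162)/(169.112377*c^9 + 22.935675*c^8 + 65.256765*c^7 + 170.041558*c^6 + 23.1084*c^5 + 42.277665*c^4 + 55.378519*c^3 + 5.034375*c^2 + 6.72861*c + 5.735339)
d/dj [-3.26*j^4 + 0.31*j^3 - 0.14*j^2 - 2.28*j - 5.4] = -13.04*j^3 + 0.93*j^2 - 0.28*j - 2.28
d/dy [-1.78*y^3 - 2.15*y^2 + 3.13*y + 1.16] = -5.34*y^2 - 4.3*y + 3.13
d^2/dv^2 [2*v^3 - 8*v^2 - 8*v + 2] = 12*v - 16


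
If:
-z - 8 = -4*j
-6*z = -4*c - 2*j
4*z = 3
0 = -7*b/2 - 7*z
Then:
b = -3/2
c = 1/32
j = 35/16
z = 3/4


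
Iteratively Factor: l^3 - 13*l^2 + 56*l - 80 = (l - 4)*(l^2 - 9*l + 20) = (l - 5)*(l - 4)*(l - 4)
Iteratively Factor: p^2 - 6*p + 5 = (p - 1)*(p - 5)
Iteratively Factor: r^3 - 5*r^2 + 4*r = (r - 4)*(r^2 - r) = (r - 4)*(r - 1)*(r)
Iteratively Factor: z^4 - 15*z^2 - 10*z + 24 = (z - 4)*(z^3 + 4*z^2 + z - 6) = (z - 4)*(z + 2)*(z^2 + 2*z - 3) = (z - 4)*(z - 1)*(z + 2)*(z + 3)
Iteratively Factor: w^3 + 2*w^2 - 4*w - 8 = (w + 2)*(w^2 - 4) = (w + 2)^2*(w - 2)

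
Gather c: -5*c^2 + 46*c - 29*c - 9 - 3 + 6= -5*c^2 + 17*c - 6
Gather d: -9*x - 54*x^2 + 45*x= -54*x^2 + 36*x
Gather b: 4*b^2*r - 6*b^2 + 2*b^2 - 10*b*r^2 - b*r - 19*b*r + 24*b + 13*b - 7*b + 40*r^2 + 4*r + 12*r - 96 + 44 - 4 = b^2*(4*r - 4) + b*(-10*r^2 - 20*r + 30) + 40*r^2 + 16*r - 56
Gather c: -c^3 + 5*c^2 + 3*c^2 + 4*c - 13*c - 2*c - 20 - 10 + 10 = -c^3 + 8*c^2 - 11*c - 20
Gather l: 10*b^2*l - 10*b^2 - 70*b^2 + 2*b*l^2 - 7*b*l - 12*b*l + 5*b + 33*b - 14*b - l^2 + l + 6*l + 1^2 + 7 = -80*b^2 + 24*b + l^2*(2*b - 1) + l*(10*b^2 - 19*b + 7) + 8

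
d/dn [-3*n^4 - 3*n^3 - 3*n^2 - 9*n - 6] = -12*n^3 - 9*n^2 - 6*n - 9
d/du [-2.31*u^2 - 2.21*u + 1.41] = -4.62*u - 2.21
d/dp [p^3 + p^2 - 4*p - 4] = 3*p^2 + 2*p - 4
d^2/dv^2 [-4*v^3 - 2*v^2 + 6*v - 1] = -24*v - 4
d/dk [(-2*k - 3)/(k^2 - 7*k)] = (2*k^2 + 6*k - 21)/(k^2*(k^2 - 14*k + 49))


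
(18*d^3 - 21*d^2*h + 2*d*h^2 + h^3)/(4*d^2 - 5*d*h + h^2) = (18*d^2 - 3*d*h - h^2)/(4*d - h)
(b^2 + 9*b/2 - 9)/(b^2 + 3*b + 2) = (b^2 + 9*b/2 - 9)/(b^2 + 3*b + 2)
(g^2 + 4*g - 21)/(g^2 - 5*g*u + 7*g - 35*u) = (3 - g)/(-g + 5*u)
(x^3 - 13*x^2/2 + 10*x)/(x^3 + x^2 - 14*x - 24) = x*(2*x - 5)/(2*(x^2 + 5*x + 6))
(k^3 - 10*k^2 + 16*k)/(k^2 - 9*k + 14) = k*(k - 8)/(k - 7)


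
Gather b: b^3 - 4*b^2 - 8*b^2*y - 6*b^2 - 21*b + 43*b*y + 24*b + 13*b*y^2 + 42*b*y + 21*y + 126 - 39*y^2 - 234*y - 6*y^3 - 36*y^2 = b^3 + b^2*(-8*y - 10) + b*(13*y^2 + 85*y + 3) - 6*y^3 - 75*y^2 - 213*y + 126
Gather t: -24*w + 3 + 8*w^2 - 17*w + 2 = 8*w^2 - 41*w + 5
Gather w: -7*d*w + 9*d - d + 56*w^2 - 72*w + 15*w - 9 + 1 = 8*d + 56*w^2 + w*(-7*d - 57) - 8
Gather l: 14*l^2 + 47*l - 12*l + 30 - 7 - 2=14*l^2 + 35*l + 21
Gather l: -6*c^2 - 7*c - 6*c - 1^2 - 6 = -6*c^2 - 13*c - 7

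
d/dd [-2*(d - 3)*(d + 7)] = -4*d - 8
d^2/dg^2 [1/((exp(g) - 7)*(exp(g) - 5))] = 4*(exp(3*g) - 9*exp(2*g) + exp(g) + 105)*exp(g)/(exp(6*g) - 36*exp(5*g) + 537*exp(4*g) - 4248*exp(3*g) + 18795*exp(2*g) - 44100*exp(g) + 42875)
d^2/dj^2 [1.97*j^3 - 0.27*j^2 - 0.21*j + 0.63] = 11.82*j - 0.54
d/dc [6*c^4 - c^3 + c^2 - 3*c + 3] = 24*c^3 - 3*c^2 + 2*c - 3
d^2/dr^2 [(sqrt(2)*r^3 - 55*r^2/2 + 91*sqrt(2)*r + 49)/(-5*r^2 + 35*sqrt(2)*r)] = 7*(sqrt(2)*r^3 - 42*r^2 + 294*sqrt(2)*r - 1372)/(5*r^3*(r^3 - 21*sqrt(2)*r^2 + 294*r - 686*sqrt(2)))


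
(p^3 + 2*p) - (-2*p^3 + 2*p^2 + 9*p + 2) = 3*p^3 - 2*p^2 - 7*p - 2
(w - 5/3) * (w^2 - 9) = w^3 - 5*w^2/3 - 9*w + 15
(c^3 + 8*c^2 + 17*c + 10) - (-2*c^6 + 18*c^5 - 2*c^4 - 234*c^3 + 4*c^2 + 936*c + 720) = 2*c^6 - 18*c^5 + 2*c^4 + 235*c^3 + 4*c^2 - 919*c - 710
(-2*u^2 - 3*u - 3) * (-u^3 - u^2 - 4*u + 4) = 2*u^5 + 5*u^4 + 14*u^3 + 7*u^2 - 12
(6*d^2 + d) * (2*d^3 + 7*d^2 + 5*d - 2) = 12*d^5 + 44*d^4 + 37*d^3 - 7*d^2 - 2*d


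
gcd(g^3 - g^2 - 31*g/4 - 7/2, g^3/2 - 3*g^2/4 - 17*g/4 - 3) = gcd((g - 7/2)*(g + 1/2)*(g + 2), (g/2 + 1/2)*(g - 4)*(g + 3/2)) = 1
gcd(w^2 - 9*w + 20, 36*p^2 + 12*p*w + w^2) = 1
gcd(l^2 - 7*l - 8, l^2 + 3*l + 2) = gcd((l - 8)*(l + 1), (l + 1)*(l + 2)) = l + 1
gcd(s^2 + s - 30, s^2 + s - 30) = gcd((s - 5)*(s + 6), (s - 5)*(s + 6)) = s^2 + s - 30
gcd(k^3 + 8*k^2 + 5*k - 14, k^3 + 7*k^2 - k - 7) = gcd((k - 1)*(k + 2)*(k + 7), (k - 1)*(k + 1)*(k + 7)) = k^2 + 6*k - 7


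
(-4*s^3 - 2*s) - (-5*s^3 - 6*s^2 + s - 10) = s^3 + 6*s^2 - 3*s + 10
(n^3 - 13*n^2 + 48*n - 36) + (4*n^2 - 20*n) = n^3 - 9*n^2 + 28*n - 36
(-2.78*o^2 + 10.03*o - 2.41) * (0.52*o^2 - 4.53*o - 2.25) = -1.4456*o^4 + 17.809*o^3 - 40.4341*o^2 - 11.6502*o + 5.4225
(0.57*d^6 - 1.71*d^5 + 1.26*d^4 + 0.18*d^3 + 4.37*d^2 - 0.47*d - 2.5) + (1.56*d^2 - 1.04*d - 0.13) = 0.57*d^6 - 1.71*d^5 + 1.26*d^4 + 0.18*d^3 + 5.93*d^2 - 1.51*d - 2.63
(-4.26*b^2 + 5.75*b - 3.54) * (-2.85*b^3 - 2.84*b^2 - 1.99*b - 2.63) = 12.141*b^5 - 4.2891*b^4 + 2.2364*b^3 + 9.8149*b^2 - 8.0779*b + 9.3102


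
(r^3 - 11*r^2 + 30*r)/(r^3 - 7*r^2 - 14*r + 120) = r/(r + 4)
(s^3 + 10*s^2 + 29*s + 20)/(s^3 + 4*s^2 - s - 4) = (s + 5)/(s - 1)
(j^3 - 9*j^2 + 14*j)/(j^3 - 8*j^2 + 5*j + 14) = j/(j + 1)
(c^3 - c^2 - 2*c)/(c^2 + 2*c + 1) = c*(c - 2)/(c + 1)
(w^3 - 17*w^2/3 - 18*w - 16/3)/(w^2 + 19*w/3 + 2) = (w^2 - 6*w - 16)/(w + 6)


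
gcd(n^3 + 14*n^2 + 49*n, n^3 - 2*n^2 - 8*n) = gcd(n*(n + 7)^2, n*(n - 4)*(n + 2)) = n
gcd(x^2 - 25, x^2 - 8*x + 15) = x - 5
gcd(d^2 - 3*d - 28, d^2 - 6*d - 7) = d - 7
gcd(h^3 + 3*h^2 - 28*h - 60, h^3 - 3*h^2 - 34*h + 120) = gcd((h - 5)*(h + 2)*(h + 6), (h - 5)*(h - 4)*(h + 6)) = h^2 + h - 30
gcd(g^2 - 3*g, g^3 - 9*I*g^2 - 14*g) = g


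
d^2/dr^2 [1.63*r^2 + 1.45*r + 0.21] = 3.26000000000000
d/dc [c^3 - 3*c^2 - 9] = 3*c*(c - 2)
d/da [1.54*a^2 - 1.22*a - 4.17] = 3.08*a - 1.22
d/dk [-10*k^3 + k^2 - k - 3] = -30*k^2 + 2*k - 1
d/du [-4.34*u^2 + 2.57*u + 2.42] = 2.57 - 8.68*u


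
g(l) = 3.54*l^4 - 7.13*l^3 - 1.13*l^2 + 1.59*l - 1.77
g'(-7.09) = -6104.26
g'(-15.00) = -52567.26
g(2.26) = 6.10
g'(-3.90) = -1154.89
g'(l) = 14.16*l^3 - 21.39*l^2 - 2.26*l + 1.59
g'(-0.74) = -14.19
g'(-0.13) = 1.49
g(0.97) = -4.66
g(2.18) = 2.41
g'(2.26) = 50.68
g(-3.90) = 1216.74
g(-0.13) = -1.98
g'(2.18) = 41.71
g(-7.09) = 11416.45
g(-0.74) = 0.39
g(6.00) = 3014.85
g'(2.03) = 27.31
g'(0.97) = -7.80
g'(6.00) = 2276.55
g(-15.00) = 202996.38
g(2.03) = -2.73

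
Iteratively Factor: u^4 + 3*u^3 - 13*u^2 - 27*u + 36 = (u - 1)*(u^3 + 4*u^2 - 9*u - 36) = (u - 1)*(u + 4)*(u^2 - 9) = (u - 3)*(u - 1)*(u + 4)*(u + 3)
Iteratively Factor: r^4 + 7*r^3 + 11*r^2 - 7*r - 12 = (r + 1)*(r^3 + 6*r^2 + 5*r - 12) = (r + 1)*(r + 3)*(r^2 + 3*r - 4) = (r + 1)*(r + 3)*(r + 4)*(r - 1)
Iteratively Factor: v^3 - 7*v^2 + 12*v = (v - 4)*(v^2 - 3*v) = (v - 4)*(v - 3)*(v)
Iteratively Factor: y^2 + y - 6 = (y + 3)*(y - 2)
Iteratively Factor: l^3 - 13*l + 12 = (l + 4)*(l^2 - 4*l + 3) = (l - 3)*(l + 4)*(l - 1)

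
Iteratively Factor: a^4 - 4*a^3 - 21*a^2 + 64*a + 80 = (a - 5)*(a^3 + a^2 - 16*a - 16) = (a - 5)*(a + 4)*(a^2 - 3*a - 4) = (a - 5)*(a + 1)*(a + 4)*(a - 4)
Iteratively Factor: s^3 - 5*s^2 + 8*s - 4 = (s - 2)*(s^2 - 3*s + 2) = (s - 2)*(s - 1)*(s - 2)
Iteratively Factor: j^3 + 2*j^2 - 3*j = (j)*(j^2 + 2*j - 3) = j*(j - 1)*(j + 3)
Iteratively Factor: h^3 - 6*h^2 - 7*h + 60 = (h - 4)*(h^2 - 2*h - 15) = (h - 5)*(h - 4)*(h + 3)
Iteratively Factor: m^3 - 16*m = (m + 4)*(m^2 - 4*m) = (m - 4)*(m + 4)*(m)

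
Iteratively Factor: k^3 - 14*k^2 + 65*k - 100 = (k - 4)*(k^2 - 10*k + 25) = (k - 5)*(k - 4)*(k - 5)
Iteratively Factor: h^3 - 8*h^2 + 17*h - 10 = (h - 1)*(h^2 - 7*h + 10) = (h - 5)*(h - 1)*(h - 2)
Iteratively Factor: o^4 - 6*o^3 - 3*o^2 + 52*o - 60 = (o - 2)*(o^3 - 4*o^2 - 11*o + 30) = (o - 5)*(o - 2)*(o^2 + o - 6) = (o - 5)*(o - 2)*(o + 3)*(o - 2)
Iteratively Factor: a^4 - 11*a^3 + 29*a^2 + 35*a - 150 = (a + 2)*(a^3 - 13*a^2 + 55*a - 75) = (a - 5)*(a + 2)*(a^2 - 8*a + 15) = (a - 5)^2*(a + 2)*(a - 3)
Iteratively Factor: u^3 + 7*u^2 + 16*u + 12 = (u + 2)*(u^2 + 5*u + 6) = (u + 2)*(u + 3)*(u + 2)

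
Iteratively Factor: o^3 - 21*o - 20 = (o + 4)*(o^2 - 4*o - 5) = (o + 1)*(o + 4)*(o - 5)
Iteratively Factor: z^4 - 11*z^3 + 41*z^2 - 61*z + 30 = (z - 2)*(z^3 - 9*z^2 + 23*z - 15) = (z - 2)*(z - 1)*(z^2 - 8*z + 15) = (z - 3)*(z - 2)*(z - 1)*(z - 5)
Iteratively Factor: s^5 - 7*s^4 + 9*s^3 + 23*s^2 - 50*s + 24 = (s - 1)*(s^4 - 6*s^3 + 3*s^2 + 26*s - 24) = (s - 1)*(s + 2)*(s^3 - 8*s^2 + 19*s - 12) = (s - 1)^2*(s + 2)*(s^2 - 7*s + 12) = (s - 3)*(s - 1)^2*(s + 2)*(s - 4)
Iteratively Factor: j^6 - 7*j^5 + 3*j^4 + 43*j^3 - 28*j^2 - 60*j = (j - 3)*(j^5 - 4*j^4 - 9*j^3 + 16*j^2 + 20*j) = (j - 5)*(j - 3)*(j^4 + j^3 - 4*j^2 - 4*j) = (j - 5)*(j - 3)*(j - 2)*(j^3 + 3*j^2 + 2*j) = j*(j - 5)*(j - 3)*(j - 2)*(j^2 + 3*j + 2) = j*(j - 5)*(j - 3)*(j - 2)*(j + 1)*(j + 2)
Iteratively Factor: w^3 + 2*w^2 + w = (w + 1)*(w^2 + w) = (w + 1)^2*(w)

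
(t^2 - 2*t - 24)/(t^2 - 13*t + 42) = (t + 4)/(t - 7)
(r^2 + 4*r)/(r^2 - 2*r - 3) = r*(r + 4)/(r^2 - 2*r - 3)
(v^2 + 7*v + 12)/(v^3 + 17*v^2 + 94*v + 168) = (v + 3)/(v^2 + 13*v + 42)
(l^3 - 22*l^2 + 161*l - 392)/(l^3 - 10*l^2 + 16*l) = (l^2 - 14*l + 49)/(l*(l - 2))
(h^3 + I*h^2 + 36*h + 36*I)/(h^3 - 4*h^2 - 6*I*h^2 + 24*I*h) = (h^2 + 7*I*h - 6)/(h*(h - 4))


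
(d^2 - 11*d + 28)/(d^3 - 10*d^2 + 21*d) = (d - 4)/(d*(d - 3))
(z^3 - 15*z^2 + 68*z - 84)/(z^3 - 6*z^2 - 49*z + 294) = (z - 2)/(z + 7)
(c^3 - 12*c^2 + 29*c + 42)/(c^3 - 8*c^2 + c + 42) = (c^2 - 5*c - 6)/(c^2 - c - 6)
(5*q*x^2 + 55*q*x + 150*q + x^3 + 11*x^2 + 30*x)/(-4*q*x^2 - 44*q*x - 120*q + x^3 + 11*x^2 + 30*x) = (5*q + x)/(-4*q + x)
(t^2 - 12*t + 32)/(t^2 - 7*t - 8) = (t - 4)/(t + 1)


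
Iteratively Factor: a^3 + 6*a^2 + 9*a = (a + 3)*(a^2 + 3*a) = a*(a + 3)*(a + 3)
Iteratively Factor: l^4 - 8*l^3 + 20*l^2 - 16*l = (l - 2)*(l^3 - 6*l^2 + 8*l) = (l - 4)*(l - 2)*(l^2 - 2*l) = l*(l - 4)*(l - 2)*(l - 2)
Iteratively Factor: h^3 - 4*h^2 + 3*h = (h - 3)*(h^2 - h) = (h - 3)*(h - 1)*(h)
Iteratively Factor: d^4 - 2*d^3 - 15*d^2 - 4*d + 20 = (d - 5)*(d^3 + 3*d^2 - 4) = (d - 5)*(d - 1)*(d^2 + 4*d + 4) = (d - 5)*(d - 1)*(d + 2)*(d + 2)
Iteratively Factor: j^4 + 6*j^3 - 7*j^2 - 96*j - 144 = (j - 4)*(j^3 + 10*j^2 + 33*j + 36) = (j - 4)*(j + 4)*(j^2 + 6*j + 9) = (j - 4)*(j + 3)*(j + 4)*(j + 3)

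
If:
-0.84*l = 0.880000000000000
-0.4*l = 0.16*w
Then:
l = -1.05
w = 2.62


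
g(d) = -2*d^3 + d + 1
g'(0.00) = 1.00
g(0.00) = 1.00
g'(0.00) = 1.00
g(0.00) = 1.00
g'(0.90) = -3.86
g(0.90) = 0.44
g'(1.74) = -17.17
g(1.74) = -7.80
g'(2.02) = -23.48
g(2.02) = -13.46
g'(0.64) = -1.46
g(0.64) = 1.12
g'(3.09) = -56.29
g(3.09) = -54.92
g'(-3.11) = -57.03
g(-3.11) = 58.05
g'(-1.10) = -6.26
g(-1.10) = 2.56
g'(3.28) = -63.55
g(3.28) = -66.30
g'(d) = 1 - 6*d^2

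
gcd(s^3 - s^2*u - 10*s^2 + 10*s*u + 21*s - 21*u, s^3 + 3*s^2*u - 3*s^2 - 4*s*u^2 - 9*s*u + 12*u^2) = s^2 - s*u - 3*s + 3*u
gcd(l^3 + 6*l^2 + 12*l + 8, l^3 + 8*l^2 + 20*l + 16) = l^2 + 4*l + 4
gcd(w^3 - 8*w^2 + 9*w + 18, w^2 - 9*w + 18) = w^2 - 9*w + 18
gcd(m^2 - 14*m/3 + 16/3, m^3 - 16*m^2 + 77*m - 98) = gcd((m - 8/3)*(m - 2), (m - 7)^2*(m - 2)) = m - 2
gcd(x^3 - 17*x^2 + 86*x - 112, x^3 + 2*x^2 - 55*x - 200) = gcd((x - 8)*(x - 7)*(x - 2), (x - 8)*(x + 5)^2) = x - 8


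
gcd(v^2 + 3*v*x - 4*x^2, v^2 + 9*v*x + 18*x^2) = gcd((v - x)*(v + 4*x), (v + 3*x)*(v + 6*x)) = 1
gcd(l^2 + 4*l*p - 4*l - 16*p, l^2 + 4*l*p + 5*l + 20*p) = l + 4*p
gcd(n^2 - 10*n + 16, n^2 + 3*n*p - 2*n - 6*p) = n - 2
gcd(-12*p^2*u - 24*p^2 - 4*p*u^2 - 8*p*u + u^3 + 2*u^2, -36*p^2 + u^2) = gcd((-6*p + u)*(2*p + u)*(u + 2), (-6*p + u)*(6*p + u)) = 6*p - u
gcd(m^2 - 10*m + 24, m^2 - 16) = m - 4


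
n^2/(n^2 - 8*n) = n/(n - 8)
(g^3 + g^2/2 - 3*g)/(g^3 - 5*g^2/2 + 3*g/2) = (g + 2)/(g - 1)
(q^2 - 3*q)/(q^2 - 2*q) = (q - 3)/(q - 2)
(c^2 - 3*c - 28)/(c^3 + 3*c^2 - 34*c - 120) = (c - 7)/(c^2 - c - 30)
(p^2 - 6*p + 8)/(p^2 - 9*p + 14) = (p - 4)/(p - 7)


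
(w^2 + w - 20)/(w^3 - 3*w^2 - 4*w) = (w + 5)/(w*(w + 1))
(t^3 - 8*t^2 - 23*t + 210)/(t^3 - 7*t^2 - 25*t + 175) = (t - 6)/(t - 5)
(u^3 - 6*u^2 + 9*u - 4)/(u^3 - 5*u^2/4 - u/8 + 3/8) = 8*(u^2 - 5*u + 4)/(8*u^2 - 2*u - 3)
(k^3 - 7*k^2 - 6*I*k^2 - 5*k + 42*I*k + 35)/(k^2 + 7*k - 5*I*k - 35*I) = (k^2 - k*(7 + I) + 7*I)/(k + 7)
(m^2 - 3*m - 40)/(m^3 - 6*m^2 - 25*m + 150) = (m - 8)/(m^2 - 11*m + 30)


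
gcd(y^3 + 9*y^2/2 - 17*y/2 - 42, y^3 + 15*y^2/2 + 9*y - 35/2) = y + 7/2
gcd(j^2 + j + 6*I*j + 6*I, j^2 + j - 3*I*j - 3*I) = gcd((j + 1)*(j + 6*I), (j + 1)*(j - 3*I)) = j + 1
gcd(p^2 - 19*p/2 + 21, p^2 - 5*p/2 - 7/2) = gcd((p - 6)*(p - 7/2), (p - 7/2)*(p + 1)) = p - 7/2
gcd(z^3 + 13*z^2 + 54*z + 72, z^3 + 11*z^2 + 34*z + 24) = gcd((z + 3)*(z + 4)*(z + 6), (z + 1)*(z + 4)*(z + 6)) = z^2 + 10*z + 24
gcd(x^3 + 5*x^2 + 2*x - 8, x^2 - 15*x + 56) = 1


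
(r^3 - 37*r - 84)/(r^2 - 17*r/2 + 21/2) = 2*(r^2 + 7*r + 12)/(2*r - 3)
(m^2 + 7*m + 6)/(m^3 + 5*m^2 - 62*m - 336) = (m + 1)/(m^2 - m - 56)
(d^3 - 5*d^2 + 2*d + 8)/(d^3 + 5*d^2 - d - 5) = (d^2 - 6*d + 8)/(d^2 + 4*d - 5)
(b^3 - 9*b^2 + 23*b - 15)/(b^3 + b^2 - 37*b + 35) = (b - 3)/(b + 7)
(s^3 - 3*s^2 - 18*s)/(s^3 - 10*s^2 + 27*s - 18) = s*(s + 3)/(s^2 - 4*s + 3)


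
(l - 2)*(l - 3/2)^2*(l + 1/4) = l^4 - 19*l^3/4 + 7*l^2 - 39*l/16 - 9/8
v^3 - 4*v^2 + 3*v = v*(v - 3)*(v - 1)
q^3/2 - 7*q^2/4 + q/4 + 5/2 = (q/2 + 1/2)*(q - 5/2)*(q - 2)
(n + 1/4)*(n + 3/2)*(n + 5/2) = n^3 + 17*n^2/4 + 19*n/4 + 15/16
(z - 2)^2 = z^2 - 4*z + 4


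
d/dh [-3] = 0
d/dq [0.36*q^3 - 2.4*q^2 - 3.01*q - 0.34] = 1.08*q^2 - 4.8*q - 3.01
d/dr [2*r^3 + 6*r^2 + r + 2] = 6*r^2 + 12*r + 1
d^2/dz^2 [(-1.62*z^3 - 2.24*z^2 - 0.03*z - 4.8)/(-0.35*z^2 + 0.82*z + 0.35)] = (-6.66133814775094e-16*z^5 + 6.66133814775094e-16*z^4 + 3.868586*z^3 + 7.96404*z^2 - 7.05285*z + 8.16262)/(0.042875*z^6 - 0.30135*z^5 + 0.577395*z^4 + 0.0513319999999999*z^3 - 0.577395*z^2 - 0.30135*z - 0.042875)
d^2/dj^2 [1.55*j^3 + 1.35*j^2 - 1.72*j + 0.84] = 9.3*j + 2.7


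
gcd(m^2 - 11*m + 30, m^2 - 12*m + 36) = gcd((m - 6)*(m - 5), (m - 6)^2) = m - 6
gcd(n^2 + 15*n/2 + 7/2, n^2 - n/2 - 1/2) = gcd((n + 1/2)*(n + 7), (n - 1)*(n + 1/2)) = n + 1/2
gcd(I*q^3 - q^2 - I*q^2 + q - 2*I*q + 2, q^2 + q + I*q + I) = q^2 + q*(1 + I) + I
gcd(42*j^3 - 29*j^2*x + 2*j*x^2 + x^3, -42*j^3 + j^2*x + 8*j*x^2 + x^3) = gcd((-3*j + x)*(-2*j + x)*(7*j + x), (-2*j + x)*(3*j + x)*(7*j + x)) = -14*j^2 + 5*j*x + x^2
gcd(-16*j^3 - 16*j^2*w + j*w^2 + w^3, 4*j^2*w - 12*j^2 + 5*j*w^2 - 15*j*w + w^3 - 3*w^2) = 4*j^2 + 5*j*w + w^2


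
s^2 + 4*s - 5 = (s - 1)*(s + 5)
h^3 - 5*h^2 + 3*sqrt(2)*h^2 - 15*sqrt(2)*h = h*(h - 5)*(h + 3*sqrt(2))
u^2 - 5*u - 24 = (u - 8)*(u + 3)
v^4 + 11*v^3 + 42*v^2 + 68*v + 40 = (v + 2)^3*(v + 5)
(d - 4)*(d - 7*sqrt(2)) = d^2 - 7*sqrt(2)*d - 4*d + 28*sqrt(2)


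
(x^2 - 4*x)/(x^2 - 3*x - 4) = x/(x + 1)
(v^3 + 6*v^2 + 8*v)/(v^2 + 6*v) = (v^2 + 6*v + 8)/(v + 6)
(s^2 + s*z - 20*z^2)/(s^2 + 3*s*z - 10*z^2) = (-s + 4*z)/(-s + 2*z)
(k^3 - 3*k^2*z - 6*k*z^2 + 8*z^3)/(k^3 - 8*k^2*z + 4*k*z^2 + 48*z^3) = (-k + z)/(-k + 6*z)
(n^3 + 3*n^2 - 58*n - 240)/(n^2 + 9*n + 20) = (n^2 - 2*n - 48)/(n + 4)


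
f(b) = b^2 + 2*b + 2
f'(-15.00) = -28.00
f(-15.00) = 197.00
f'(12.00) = 26.00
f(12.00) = 170.00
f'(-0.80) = 0.40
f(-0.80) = 1.04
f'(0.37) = 2.74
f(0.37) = 2.88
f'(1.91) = 5.82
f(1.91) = 9.47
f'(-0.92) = 0.16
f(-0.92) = 1.01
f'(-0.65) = 0.70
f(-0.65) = 1.12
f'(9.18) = 20.36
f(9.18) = 104.63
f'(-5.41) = -8.82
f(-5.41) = 20.45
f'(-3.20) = -4.40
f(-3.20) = 5.84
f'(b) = 2*b + 2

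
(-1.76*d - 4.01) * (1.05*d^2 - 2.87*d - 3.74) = -1.848*d^3 + 0.840700000000001*d^2 + 18.0911*d + 14.9974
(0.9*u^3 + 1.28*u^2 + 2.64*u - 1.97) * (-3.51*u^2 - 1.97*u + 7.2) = -3.159*u^5 - 6.2658*u^4 - 5.308*u^3 + 10.9299*u^2 + 22.8889*u - 14.184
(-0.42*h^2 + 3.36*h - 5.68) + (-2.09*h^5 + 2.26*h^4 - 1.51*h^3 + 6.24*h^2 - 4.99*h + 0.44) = -2.09*h^5 + 2.26*h^4 - 1.51*h^3 + 5.82*h^2 - 1.63*h - 5.24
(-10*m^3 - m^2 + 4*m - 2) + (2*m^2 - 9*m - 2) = -10*m^3 + m^2 - 5*m - 4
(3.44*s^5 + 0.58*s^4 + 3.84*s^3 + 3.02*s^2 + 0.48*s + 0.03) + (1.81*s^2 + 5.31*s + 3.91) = 3.44*s^5 + 0.58*s^4 + 3.84*s^3 + 4.83*s^2 + 5.79*s + 3.94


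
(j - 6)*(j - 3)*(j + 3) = j^3 - 6*j^2 - 9*j + 54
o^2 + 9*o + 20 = (o + 4)*(o + 5)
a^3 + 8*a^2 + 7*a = a*(a + 1)*(a + 7)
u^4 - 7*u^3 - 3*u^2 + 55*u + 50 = (u - 5)^2*(u + 1)*(u + 2)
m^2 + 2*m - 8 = (m - 2)*(m + 4)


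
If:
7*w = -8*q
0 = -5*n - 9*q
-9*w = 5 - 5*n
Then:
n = -7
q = 35/9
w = -40/9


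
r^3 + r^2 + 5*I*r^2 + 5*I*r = r*(r + 1)*(r + 5*I)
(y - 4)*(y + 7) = y^2 + 3*y - 28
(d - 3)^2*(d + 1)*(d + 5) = d^4 - 22*d^2 + 24*d + 45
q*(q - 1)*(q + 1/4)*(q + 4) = q^4 + 13*q^3/4 - 13*q^2/4 - q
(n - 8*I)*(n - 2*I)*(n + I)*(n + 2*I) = n^4 - 7*I*n^3 + 12*n^2 - 28*I*n + 32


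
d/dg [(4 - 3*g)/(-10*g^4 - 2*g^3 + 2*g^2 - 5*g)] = 2*(-45*g^4 + 74*g^3 + 15*g^2 - 8*g + 10)/(g^2*(100*g^6 + 40*g^5 - 36*g^4 + 92*g^3 + 24*g^2 - 20*g + 25))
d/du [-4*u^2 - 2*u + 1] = -8*u - 2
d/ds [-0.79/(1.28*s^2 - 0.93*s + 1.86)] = (2.0224*s - 0.7347)/(1.28*s^2 - 0.93*s + 1.86)^2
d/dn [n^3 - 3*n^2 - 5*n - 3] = 3*n^2 - 6*n - 5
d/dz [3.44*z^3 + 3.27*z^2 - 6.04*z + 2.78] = 10.32*z^2 + 6.54*z - 6.04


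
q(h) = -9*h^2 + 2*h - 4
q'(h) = 2 - 18*h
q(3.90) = -133.09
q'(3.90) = -68.20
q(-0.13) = -4.41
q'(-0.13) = 4.34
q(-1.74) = -34.73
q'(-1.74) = 33.32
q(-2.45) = -62.92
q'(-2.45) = 46.10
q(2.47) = -53.97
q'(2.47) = -42.46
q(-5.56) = -293.34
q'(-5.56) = 102.08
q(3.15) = -87.00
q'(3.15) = -54.70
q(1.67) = -25.76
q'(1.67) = -28.06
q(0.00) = -4.00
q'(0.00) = 2.00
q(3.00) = -79.00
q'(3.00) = -52.00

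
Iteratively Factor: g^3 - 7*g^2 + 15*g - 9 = (g - 3)*(g^2 - 4*g + 3) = (g - 3)^2*(g - 1)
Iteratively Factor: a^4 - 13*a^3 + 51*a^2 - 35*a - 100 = (a - 5)*(a^3 - 8*a^2 + 11*a + 20) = (a - 5)^2*(a^2 - 3*a - 4) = (a - 5)^2*(a + 1)*(a - 4)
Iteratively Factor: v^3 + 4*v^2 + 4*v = (v + 2)*(v^2 + 2*v) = v*(v + 2)*(v + 2)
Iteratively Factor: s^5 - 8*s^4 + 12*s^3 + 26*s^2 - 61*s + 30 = (s - 1)*(s^4 - 7*s^3 + 5*s^2 + 31*s - 30) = (s - 1)^2*(s^3 - 6*s^2 - s + 30) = (s - 5)*(s - 1)^2*(s^2 - s - 6) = (s - 5)*(s - 1)^2*(s + 2)*(s - 3)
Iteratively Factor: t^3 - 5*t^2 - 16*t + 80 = (t - 4)*(t^2 - t - 20) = (t - 4)*(t + 4)*(t - 5)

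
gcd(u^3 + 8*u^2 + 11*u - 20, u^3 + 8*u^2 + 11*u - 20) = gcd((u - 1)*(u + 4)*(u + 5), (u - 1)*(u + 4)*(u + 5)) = u^3 + 8*u^2 + 11*u - 20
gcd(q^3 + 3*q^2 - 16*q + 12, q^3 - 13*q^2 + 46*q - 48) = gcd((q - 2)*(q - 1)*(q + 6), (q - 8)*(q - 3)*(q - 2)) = q - 2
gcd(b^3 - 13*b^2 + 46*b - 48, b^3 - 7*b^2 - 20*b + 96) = b^2 - 11*b + 24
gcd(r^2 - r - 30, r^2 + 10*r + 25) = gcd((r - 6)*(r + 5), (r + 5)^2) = r + 5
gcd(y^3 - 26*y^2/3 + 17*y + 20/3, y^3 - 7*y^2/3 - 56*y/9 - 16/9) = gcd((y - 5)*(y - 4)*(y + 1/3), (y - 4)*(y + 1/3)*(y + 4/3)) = y^2 - 11*y/3 - 4/3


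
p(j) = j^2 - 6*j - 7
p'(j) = 2*j - 6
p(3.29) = -15.92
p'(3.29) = 0.58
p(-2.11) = 10.11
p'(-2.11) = -10.22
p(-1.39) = 3.27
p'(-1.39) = -8.78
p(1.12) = -12.47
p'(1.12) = -3.76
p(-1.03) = 0.24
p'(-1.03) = -8.06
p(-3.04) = 20.48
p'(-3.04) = -12.08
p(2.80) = -15.96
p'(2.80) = -0.40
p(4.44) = -13.93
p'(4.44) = 2.88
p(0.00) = -7.00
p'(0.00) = -6.00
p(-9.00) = 128.00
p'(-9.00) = -24.00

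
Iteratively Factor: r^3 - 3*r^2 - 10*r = (r + 2)*(r^2 - 5*r) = (r - 5)*(r + 2)*(r)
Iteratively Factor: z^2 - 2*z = (z - 2)*(z)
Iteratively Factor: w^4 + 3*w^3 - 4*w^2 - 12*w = (w)*(w^3 + 3*w^2 - 4*w - 12) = w*(w + 2)*(w^2 + w - 6) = w*(w + 2)*(w + 3)*(w - 2)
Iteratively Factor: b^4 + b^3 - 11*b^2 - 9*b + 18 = (b - 3)*(b^3 + 4*b^2 + b - 6) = (b - 3)*(b + 3)*(b^2 + b - 2) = (b - 3)*(b - 1)*(b + 3)*(b + 2)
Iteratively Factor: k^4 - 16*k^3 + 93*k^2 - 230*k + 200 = (k - 4)*(k^3 - 12*k^2 + 45*k - 50) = (k - 5)*(k - 4)*(k^2 - 7*k + 10) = (k - 5)*(k - 4)*(k - 2)*(k - 5)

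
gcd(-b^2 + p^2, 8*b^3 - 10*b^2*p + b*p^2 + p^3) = -b + p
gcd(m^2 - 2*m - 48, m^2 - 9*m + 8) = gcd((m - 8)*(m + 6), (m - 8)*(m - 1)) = m - 8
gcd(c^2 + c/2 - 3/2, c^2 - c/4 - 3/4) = c - 1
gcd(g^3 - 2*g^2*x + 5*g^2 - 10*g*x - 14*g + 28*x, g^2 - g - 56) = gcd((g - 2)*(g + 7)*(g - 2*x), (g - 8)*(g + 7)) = g + 7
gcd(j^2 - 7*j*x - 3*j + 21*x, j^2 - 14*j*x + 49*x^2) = -j + 7*x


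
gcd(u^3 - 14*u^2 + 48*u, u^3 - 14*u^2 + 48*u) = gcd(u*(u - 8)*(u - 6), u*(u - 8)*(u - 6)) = u^3 - 14*u^2 + 48*u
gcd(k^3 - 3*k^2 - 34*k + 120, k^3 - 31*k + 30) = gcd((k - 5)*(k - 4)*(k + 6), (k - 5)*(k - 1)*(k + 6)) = k^2 + k - 30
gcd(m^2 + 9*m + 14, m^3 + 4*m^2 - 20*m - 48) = m + 2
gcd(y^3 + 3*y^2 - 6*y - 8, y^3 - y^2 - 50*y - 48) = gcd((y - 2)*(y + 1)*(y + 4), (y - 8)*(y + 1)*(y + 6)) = y + 1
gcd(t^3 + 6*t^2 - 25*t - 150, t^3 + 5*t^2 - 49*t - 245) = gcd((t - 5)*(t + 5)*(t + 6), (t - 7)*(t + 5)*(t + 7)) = t + 5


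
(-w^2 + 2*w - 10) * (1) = -w^2 + 2*w - 10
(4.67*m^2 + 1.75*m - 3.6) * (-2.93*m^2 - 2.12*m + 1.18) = -13.6831*m^4 - 15.0279*m^3 + 12.3486*m^2 + 9.697*m - 4.248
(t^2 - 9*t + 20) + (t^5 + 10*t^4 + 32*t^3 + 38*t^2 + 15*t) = t^5 + 10*t^4 + 32*t^3 + 39*t^2 + 6*t + 20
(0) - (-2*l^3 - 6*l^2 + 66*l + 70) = 2*l^3 + 6*l^2 - 66*l - 70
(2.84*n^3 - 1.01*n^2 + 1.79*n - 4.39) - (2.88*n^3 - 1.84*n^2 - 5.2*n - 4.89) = -0.04*n^3 + 0.83*n^2 + 6.99*n + 0.5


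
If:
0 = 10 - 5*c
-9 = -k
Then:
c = 2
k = 9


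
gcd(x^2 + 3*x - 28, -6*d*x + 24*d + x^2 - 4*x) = x - 4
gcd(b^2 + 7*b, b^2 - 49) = b + 7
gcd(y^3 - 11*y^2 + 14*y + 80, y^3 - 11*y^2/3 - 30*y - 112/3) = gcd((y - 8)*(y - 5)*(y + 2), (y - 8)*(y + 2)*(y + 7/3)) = y^2 - 6*y - 16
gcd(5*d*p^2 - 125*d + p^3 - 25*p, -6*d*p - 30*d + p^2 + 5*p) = p + 5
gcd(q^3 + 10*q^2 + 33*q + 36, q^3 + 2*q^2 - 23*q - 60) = q^2 + 7*q + 12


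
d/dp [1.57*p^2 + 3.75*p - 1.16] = 3.14*p + 3.75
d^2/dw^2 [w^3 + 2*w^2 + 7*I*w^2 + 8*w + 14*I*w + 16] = 6*w + 4 + 14*I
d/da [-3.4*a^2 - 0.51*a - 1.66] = -6.8*a - 0.51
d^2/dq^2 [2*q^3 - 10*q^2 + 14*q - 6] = 12*q - 20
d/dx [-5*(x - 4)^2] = 40 - 10*x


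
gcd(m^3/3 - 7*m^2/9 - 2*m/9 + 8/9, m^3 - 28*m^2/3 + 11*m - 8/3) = 1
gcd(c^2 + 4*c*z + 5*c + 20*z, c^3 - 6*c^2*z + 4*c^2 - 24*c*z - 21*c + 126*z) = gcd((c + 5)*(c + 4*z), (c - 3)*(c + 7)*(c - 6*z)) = 1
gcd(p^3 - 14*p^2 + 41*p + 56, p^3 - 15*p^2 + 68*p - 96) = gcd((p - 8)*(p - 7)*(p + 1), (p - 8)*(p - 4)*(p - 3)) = p - 8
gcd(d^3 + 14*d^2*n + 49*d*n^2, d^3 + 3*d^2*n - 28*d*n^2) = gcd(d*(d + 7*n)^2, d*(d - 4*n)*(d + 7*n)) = d^2 + 7*d*n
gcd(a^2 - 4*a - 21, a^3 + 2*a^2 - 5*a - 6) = a + 3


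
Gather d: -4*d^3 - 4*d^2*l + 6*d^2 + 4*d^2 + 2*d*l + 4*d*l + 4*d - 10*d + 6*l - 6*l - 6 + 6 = -4*d^3 + d^2*(10 - 4*l) + d*(6*l - 6)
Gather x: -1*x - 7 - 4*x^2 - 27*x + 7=-4*x^2 - 28*x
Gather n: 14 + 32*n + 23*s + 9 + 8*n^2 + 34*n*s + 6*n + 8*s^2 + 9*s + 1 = 8*n^2 + n*(34*s + 38) + 8*s^2 + 32*s + 24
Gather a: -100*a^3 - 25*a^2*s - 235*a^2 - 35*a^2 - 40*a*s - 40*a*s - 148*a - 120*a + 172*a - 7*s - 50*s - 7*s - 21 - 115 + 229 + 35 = -100*a^3 + a^2*(-25*s - 270) + a*(-80*s - 96) - 64*s + 128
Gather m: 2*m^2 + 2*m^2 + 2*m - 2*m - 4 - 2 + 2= 4*m^2 - 4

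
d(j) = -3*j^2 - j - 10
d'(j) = -6*j - 1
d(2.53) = -31.73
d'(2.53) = -16.18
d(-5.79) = -104.78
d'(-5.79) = 33.74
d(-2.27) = -23.19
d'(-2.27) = 12.62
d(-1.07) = -12.36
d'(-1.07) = 5.42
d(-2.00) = -20.00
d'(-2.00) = 11.00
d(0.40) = -10.88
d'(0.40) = -3.40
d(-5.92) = -109.22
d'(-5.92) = 34.52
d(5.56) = -108.30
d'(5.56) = -34.36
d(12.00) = -454.00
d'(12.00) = -73.00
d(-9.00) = -244.00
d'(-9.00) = 53.00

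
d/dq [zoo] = 0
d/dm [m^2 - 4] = 2*m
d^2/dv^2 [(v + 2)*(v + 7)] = 2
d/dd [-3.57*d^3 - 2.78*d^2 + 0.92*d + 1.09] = -10.71*d^2 - 5.56*d + 0.92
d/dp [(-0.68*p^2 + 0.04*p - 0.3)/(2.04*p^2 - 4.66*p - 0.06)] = (3.0872*p^2 + 1.3056*p - 1.4004)/(4.1616*p^4 - 19.0128*p^3 + 21.4708*p^2 + 0.5592*p + 0.0036)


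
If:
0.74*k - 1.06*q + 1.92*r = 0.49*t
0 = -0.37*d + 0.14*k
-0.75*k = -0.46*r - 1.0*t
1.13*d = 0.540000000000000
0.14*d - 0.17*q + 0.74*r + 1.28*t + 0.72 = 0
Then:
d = 0.48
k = 1.26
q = 20.63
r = 9.97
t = -3.64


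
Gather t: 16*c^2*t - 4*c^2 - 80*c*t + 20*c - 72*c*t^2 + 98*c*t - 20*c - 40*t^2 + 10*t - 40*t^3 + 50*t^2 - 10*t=-4*c^2 - 40*t^3 + t^2*(10 - 72*c) + t*(16*c^2 + 18*c)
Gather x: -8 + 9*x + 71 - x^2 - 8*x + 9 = -x^2 + x + 72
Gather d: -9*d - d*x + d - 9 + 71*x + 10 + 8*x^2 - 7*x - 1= d*(-x - 8) + 8*x^2 + 64*x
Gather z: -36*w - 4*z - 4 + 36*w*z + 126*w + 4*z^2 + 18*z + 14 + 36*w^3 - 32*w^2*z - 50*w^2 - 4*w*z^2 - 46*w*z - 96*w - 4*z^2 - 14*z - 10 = 36*w^3 - 50*w^2 - 4*w*z^2 - 6*w + z*(-32*w^2 - 10*w)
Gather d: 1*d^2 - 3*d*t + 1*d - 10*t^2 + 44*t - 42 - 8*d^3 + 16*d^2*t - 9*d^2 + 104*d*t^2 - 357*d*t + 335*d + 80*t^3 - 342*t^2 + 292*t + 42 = -8*d^3 + d^2*(16*t - 8) + d*(104*t^2 - 360*t + 336) + 80*t^3 - 352*t^2 + 336*t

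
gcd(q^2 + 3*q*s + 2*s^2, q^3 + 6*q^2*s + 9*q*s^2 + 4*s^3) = q + s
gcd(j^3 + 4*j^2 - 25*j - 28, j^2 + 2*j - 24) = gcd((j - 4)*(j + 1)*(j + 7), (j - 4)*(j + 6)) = j - 4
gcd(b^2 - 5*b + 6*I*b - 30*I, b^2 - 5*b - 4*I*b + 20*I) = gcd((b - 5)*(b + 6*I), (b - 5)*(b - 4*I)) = b - 5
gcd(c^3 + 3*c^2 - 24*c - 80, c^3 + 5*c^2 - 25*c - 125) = c - 5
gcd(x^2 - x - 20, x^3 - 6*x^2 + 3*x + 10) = x - 5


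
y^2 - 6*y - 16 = (y - 8)*(y + 2)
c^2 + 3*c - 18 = (c - 3)*(c + 6)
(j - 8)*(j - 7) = j^2 - 15*j + 56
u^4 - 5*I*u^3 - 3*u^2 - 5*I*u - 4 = (u - 4*I)*(u - I)^2*(u + I)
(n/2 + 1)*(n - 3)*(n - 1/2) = n^3/2 - 3*n^2/4 - 11*n/4 + 3/2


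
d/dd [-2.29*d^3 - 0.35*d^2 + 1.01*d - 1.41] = -6.87*d^2 - 0.7*d + 1.01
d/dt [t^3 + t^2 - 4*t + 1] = 3*t^2 + 2*t - 4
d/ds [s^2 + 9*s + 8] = 2*s + 9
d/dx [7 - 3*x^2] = -6*x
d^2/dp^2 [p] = 0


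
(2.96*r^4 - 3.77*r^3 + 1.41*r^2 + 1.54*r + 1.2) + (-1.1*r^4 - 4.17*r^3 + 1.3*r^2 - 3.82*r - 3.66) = 1.86*r^4 - 7.94*r^3 + 2.71*r^2 - 2.28*r - 2.46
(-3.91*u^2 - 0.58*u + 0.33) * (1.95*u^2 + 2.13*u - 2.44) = -7.6245*u^4 - 9.4593*u^3 + 8.9485*u^2 + 2.1181*u - 0.8052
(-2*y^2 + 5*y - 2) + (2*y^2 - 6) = 5*y - 8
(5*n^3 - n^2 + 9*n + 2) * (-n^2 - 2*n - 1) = -5*n^5 - 9*n^4 - 12*n^3 - 19*n^2 - 13*n - 2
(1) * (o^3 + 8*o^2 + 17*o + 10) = o^3 + 8*o^2 + 17*o + 10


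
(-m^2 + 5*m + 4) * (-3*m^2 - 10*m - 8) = 3*m^4 - 5*m^3 - 54*m^2 - 80*m - 32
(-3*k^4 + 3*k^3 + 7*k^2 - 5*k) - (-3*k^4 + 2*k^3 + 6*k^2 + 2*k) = k^3 + k^2 - 7*k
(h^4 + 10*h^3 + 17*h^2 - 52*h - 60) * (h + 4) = h^5 + 14*h^4 + 57*h^3 + 16*h^2 - 268*h - 240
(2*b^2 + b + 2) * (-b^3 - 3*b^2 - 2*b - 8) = -2*b^5 - 7*b^4 - 9*b^3 - 24*b^2 - 12*b - 16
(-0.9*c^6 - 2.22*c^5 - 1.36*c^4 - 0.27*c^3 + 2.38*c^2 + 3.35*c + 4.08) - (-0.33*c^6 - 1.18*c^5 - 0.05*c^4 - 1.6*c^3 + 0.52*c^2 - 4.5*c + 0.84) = -0.57*c^6 - 1.04*c^5 - 1.31*c^4 + 1.33*c^3 + 1.86*c^2 + 7.85*c + 3.24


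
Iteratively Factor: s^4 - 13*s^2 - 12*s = (s + 3)*(s^3 - 3*s^2 - 4*s) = (s - 4)*(s + 3)*(s^2 + s) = s*(s - 4)*(s + 3)*(s + 1)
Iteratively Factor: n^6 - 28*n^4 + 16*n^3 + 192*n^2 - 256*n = (n + 4)*(n^5 - 4*n^4 - 12*n^3 + 64*n^2 - 64*n) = n*(n + 4)*(n^4 - 4*n^3 - 12*n^2 + 64*n - 64) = n*(n - 2)*(n + 4)*(n^3 - 2*n^2 - 16*n + 32) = n*(n - 2)*(n + 4)^2*(n^2 - 6*n + 8) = n*(n - 4)*(n - 2)*(n + 4)^2*(n - 2)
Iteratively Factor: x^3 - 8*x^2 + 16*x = (x - 4)*(x^2 - 4*x) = (x - 4)^2*(x)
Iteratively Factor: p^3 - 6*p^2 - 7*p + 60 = (p - 4)*(p^2 - 2*p - 15) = (p - 5)*(p - 4)*(p + 3)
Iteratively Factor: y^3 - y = (y)*(y^2 - 1) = y*(y - 1)*(y + 1)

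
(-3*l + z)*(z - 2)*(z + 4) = -3*l*z^2 - 6*l*z + 24*l + z^3 + 2*z^2 - 8*z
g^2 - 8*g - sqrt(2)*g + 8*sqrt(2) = (g - 8)*(g - sqrt(2))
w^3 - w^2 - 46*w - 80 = (w - 8)*(w + 2)*(w + 5)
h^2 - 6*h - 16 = (h - 8)*(h + 2)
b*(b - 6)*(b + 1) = b^3 - 5*b^2 - 6*b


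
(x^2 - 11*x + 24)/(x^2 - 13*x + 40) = (x - 3)/(x - 5)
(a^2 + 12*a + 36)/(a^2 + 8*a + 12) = (a + 6)/(a + 2)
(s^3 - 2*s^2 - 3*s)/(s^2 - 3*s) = s + 1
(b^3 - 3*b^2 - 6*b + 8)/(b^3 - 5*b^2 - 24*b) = (-b^3 + 3*b^2 + 6*b - 8)/(b*(-b^2 + 5*b + 24))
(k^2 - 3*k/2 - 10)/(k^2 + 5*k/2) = (k - 4)/k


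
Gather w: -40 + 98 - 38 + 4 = 24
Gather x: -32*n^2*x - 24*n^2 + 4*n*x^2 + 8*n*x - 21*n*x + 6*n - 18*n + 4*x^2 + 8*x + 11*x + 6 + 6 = -24*n^2 - 12*n + x^2*(4*n + 4) + x*(-32*n^2 - 13*n + 19) + 12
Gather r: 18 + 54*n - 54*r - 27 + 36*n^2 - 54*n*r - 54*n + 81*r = 36*n^2 + r*(27 - 54*n) - 9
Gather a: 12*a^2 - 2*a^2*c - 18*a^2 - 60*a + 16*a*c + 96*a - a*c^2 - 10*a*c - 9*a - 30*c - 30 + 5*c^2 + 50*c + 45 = a^2*(-2*c - 6) + a*(-c^2 + 6*c + 27) + 5*c^2 + 20*c + 15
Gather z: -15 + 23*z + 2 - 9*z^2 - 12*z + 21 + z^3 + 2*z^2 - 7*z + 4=z^3 - 7*z^2 + 4*z + 12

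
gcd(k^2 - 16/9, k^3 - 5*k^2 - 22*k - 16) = 1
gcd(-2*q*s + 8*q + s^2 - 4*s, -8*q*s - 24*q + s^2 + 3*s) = 1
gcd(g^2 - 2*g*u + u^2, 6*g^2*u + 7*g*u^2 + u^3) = 1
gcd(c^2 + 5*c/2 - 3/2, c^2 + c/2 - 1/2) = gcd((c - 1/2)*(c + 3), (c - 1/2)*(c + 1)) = c - 1/2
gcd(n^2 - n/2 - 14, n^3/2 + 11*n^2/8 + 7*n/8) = 1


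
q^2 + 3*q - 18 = (q - 3)*(q + 6)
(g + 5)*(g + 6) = g^2 + 11*g + 30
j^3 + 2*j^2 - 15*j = j*(j - 3)*(j + 5)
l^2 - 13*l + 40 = (l - 8)*(l - 5)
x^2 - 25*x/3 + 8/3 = (x - 8)*(x - 1/3)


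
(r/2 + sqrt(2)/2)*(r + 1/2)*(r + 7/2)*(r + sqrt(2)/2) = r^4/2 + 3*sqrt(2)*r^3/4 + 2*r^3 + 11*r^2/8 + 3*sqrt(2)*r^2 + 21*sqrt(2)*r/16 + 2*r + 7/8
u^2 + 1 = (u - I)*(u + I)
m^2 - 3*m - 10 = (m - 5)*(m + 2)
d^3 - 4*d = d*(d - 2)*(d + 2)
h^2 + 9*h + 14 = (h + 2)*(h + 7)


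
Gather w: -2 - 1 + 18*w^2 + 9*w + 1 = 18*w^2 + 9*w - 2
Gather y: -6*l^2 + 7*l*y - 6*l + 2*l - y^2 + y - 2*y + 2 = -6*l^2 - 4*l - y^2 + y*(7*l - 1) + 2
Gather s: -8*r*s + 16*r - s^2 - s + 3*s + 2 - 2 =16*r - s^2 + s*(2 - 8*r)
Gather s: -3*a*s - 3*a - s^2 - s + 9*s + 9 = -3*a - s^2 + s*(8 - 3*a) + 9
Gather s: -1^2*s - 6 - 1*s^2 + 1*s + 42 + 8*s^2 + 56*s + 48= 7*s^2 + 56*s + 84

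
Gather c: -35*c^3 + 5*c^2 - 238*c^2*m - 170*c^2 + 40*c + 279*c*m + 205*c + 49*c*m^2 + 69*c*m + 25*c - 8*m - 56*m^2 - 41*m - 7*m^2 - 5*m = -35*c^3 + c^2*(-238*m - 165) + c*(49*m^2 + 348*m + 270) - 63*m^2 - 54*m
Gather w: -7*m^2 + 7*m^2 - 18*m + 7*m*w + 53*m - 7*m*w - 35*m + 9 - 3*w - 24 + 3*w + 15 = 0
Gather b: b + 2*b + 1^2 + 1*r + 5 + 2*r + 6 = 3*b + 3*r + 12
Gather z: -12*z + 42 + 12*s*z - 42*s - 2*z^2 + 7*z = -42*s - 2*z^2 + z*(12*s - 5) + 42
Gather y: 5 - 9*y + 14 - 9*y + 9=28 - 18*y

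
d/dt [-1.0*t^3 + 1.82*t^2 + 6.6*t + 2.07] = -3.0*t^2 + 3.64*t + 6.6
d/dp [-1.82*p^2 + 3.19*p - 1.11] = 3.19 - 3.64*p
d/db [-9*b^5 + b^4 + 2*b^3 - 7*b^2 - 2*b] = -45*b^4 + 4*b^3 + 6*b^2 - 14*b - 2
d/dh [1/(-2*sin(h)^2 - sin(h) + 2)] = (4*sin(h) + 1)*cos(h)/(sin(h) - cos(2*h) - 1)^2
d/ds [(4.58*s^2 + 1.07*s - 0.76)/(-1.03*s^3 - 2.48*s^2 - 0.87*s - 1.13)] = (4.7174*s^4 + 2.2042*s^3 - 3.6794*s^2 - 14.1204*s - 1.8703)/(1.0609*s^6 + 5.1088*s^5 + 7.9426*s^4 + 6.643*s^3 + 6.3617*s^2 + 1.9662*s + 1.2769)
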